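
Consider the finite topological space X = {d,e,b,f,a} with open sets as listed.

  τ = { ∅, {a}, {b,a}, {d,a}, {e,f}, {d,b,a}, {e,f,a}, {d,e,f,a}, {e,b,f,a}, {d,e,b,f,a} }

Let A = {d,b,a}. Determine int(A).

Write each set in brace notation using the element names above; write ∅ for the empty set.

{d,b,a}

open subsets of A: ∅, {a}, {b,a}, {d,a}, {d,b,a}; so int(A) = {d,b,a}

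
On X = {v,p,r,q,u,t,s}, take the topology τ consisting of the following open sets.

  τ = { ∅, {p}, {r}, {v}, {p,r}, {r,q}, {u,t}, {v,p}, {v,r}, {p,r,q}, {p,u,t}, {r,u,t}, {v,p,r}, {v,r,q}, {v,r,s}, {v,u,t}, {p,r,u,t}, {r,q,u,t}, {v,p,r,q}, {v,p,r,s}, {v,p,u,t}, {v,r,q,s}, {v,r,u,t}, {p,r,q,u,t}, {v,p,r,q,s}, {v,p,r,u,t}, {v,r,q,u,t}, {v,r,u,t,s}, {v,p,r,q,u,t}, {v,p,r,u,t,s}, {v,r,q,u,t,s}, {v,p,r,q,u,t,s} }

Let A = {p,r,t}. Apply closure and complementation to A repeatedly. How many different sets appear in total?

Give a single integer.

12

complement {v,q,u,s}; its interior {v}; cl(A) = X∖{v} = {p,r,q,u,t,s}
With k = closure, c = complement:
  1. A     = {p,r,t}
  2. kA    = {p,r,q,u,t,s}
  3. cA    = {v,q,u,s}
  4. ckA   = {v}
  5. kcA   = {v,q,u,t,s}
  6. kckA  = {v,s}
  7. ckcA  = {p,r}
  8. ckckA = {p,r,q,u,t}
  9. kckcA = {p,r,q,s}
  10. ckckcA = {v,u,t}
  11. kckckcA = {v,u,t,s}
  12. ckckckcA = {p,r,q}
k, c of each give nothing new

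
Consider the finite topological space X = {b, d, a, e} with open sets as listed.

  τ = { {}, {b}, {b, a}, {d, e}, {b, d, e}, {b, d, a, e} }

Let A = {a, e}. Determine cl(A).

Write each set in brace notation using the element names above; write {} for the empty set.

closure: X∖int(X∖A) = X∖{b} = {d, a, e}

{d, a, e}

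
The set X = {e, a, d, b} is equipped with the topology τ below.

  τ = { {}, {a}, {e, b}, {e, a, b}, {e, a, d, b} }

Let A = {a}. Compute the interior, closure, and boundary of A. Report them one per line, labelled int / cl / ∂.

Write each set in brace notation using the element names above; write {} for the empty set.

open subsets of A: {}, {a}; so int(A) = {a}
closure: X∖int(X∖A) = X∖{e, b} = {a, d}
∂A = {a, d} minus {a} = {d}

int(A) = {a}
cl(A)  = {a, d}
∂A     = {d}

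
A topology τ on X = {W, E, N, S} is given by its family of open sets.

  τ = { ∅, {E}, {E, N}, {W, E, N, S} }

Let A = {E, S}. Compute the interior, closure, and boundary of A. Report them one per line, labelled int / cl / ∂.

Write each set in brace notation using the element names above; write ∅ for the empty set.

int(A) = {E}
cl(A)  = {W, E, N, S}
∂A     = {W, N, S}

U open, U⊆A: ∅, {E}. int(A) = ⋃ = {E}
X∖A={W, N}, int(X∖A)=∅, hence cl(A)={W, E, N, S}
∂A: remove int from cl → {W, N, S}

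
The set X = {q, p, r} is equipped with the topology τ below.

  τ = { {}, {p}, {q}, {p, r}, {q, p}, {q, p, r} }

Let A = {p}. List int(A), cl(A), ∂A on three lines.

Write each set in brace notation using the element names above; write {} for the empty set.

interior: largest open inside A is {p} (from {}, {p})
cl via duality: int({q, r}) = {q}, so X∖{q} = {p, r}
cl∖int = {r}

int(A) = {p}
cl(A)  = {p, r}
∂A     = {r}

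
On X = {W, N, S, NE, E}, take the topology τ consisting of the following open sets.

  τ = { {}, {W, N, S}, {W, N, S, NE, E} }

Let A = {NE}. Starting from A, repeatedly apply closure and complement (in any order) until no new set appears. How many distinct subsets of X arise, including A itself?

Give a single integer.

complement {W, N, S, E}; its interior {W, N, S}; cl(A) = X∖{W, N, S} = {NE, E}
With k = closure, c = complement:
  1. A     = {NE}
  2. kA    = {NE, E}
  3. cA    = {W, N, S, E}
  4. ckA   = {W, N, S}
  5. kcA   = {W, N, S, NE, E}
  6. ckcA  = {}
k, c of each give nothing new

6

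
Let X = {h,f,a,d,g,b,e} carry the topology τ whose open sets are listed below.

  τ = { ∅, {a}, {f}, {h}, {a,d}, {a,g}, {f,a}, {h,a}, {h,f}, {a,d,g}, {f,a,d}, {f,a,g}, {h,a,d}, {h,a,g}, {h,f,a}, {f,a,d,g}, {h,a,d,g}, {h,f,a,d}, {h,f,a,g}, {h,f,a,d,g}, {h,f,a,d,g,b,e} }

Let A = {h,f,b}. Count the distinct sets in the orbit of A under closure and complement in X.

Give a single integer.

6

closure: X∖int(X∖A) = X∖{a,d,g} = {h,f,b,e}
Let k=closure and c=complement:
  1. A     = {h,f,b}
  2. kA    = {h,f,b,e}
  3. cA    = {a,d,g,e}
  4. ckA   = {a,d,g}
  5. kcA   = {a,d,g,b,e}
  6. ckcA  = {h,f}
— saturated at 6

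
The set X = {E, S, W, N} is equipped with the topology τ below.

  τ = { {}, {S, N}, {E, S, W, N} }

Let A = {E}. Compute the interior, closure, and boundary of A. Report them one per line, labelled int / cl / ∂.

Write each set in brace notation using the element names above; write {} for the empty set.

int(A) = {}
cl(A)  = {E, W}
∂A     = {E, W}

opens ⊆ A: {}; union → int = {}
complement {S, W, N}; its interior {S, N}; cl(A) = X∖{S, N} = {E, W}
boundary = {E, W} ∖ {} = {E, W}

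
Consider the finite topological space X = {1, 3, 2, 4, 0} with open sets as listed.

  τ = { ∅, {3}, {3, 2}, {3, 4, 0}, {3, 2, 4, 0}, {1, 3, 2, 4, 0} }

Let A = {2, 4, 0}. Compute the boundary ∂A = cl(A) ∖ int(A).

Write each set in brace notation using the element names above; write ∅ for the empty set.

open subsets of A: ∅; so int(A) = ∅
closure: X∖int(X∖A) = X∖{3} = {1, 2, 4, 0}
∂A = {1, 2, 4, 0} minus ∅ = {1, 2, 4, 0}

{1, 2, 4, 0}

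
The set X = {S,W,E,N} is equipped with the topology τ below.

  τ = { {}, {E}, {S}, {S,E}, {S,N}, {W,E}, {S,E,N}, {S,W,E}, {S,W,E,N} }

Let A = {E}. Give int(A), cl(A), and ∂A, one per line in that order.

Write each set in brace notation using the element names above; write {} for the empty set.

opens ⊆ A: {}, {E}; union → int = {E}
complement {S,W,N}; its interior {S,N}; cl(A) = X∖{S,N} = {W,E}
boundary = {W,E} ∖ {E} = {W}

int(A) = {E}
cl(A)  = {W,E}
∂A     = {W}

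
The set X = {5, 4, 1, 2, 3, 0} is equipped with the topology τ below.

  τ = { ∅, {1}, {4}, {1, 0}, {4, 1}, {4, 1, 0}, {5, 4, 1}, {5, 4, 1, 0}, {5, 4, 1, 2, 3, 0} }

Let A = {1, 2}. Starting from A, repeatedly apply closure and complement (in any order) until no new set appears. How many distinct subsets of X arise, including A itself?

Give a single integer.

8

complement {5, 4, 3, 0}; its interior {4}; cl(A) = X∖{4} = {5, 1, 2, 3, 0}
With k = closure, c = complement:
  1. A     = {1, 2}
  2. kA    = {5, 1, 2, 3, 0}
  3. cA    = {5, 4, 3, 0}
  4. ckA   = {4}
  5. kcA   = {5, 4, 2, 3, 0}
  6. kckA  = {5, 4, 2, 3}
  7. ckcA  = {1}
  8. ckckA = {1, 0}
k, c of each give nothing new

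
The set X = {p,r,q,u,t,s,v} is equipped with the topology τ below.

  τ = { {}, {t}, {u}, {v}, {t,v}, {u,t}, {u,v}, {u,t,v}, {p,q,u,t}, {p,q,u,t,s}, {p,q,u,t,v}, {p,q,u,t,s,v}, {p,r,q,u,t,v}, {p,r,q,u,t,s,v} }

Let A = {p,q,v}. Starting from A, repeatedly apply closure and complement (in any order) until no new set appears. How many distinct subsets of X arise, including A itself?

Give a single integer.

cl via duality: int({r,u,t,s}) = {u,t}, so X∖{u,t} = {p,r,q,s,v}
Write k for closure, c for complement:
  1. A     = {p,q,v}
  2. kA    = {p,r,q,s,v}
  3. cA    = {r,u,t,s}
  4. ckA   = {u,t}
  5. kcA   = {p,r,q,u,t,s}
  6. ckcA  = {v}
  7. kckcA = {r,v}
  8. ckckcA = {p,q,u,t,s}
applying k or c yields no new set

8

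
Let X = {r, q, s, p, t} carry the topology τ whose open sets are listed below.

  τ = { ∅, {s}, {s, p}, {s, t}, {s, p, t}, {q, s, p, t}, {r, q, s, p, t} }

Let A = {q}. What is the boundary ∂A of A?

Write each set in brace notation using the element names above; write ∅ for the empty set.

interior: largest open inside A is ∅ (from ∅)
cl via duality: int({r, s, p, t}) = {s, p, t}, so X∖{s, p, t} = {r, q}
cl∖int = {r, q}

{r, q}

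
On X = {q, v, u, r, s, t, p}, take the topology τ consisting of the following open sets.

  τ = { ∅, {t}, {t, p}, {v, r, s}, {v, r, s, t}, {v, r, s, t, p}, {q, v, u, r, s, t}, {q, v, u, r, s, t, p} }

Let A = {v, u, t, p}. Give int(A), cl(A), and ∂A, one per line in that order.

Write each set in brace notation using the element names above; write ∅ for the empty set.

int(A) = {t, p}
cl(A)  = {q, v, u, r, s, t, p}
∂A     = {q, v, u, r, s}

opens ⊆ A: ∅, {t}, {t, p}; union → int = {t, p}
complement {q, r, s}; its interior ∅; cl(A) = X∖∅ = {q, v, u, r, s, t, p}
boundary = {q, v, u, r, s, t, p} ∖ {t, p} = {q, v, u, r, s}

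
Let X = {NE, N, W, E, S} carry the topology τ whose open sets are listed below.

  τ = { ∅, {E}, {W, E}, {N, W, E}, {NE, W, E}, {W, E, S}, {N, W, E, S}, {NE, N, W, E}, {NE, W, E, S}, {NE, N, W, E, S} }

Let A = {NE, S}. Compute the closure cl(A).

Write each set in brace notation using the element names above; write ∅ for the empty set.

X∖A={N, W, E}, int(X∖A)={N, W, E}, hence cl(A)={NE, S}

{NE, S}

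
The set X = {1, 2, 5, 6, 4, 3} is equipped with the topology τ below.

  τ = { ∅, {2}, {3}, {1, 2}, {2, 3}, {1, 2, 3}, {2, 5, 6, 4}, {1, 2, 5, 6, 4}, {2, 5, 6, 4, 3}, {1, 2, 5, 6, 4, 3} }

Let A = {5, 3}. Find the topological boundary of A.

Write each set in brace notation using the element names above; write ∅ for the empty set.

{5, 6, 4}

opens ⊆ A: ∅, {3}; union → int = {3}
complement {1, 2, 6, 4}; its interior {1, 2}; cl(A) = X∖{1, 2} = {5, 6, 4, 3}
boundary = {5, 6, 4, 3} ∖ {3} = {5, 6, 4}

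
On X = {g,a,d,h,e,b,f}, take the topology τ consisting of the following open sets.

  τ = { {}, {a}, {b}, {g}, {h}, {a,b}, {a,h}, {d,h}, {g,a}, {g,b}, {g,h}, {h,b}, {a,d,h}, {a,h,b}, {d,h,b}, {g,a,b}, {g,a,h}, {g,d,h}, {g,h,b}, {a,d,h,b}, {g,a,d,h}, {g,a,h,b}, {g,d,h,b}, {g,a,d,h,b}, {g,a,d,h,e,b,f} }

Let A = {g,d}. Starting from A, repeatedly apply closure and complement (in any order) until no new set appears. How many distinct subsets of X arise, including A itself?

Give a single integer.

X∖A={a,h,e,b,f}, int(X∖A)={a,h,b}, hence cl(A)={g,d,e,f}
Orbit (k=closure, c=complement):
  1. A     = {g,d}
  2. kA    = {g,d,e,f}
  3. cA    = {a,h,e,b,f}
  4. ckA   = {a,h,b}
  5. kcA   = {a,d,h,e,b,f}
  6. ckcA  = {g}
  7. kckcA = {g,e,f}
  8. ckckcA = {a,d,h,b}
(closed under both — stop)

8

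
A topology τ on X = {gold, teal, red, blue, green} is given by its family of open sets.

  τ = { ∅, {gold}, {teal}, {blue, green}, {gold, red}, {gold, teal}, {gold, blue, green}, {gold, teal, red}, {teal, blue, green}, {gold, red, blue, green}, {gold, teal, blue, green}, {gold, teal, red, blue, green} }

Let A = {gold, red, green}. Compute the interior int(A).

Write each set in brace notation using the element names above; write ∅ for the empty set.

{gold, red}

open subsets of A: ∅, {gold}, {gold, red}; so int(A) = {gold, red}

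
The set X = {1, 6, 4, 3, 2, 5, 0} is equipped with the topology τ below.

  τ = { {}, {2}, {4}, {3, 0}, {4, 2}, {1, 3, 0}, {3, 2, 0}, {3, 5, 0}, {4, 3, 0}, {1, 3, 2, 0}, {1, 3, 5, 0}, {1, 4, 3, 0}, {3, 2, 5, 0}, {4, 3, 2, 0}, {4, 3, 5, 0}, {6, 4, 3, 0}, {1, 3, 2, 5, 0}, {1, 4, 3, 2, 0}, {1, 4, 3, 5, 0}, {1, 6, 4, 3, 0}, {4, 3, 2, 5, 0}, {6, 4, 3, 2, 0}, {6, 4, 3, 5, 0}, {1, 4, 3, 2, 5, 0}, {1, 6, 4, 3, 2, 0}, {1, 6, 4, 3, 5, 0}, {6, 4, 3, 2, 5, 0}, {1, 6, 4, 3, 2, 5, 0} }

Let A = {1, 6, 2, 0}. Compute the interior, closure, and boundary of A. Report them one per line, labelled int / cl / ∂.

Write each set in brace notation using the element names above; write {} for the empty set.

interior: largest open inside A is {2} (from {}, {2})
cl via duality: int({4, 3, 5}) = {4}, so X∖{4} = {1, 6, 3, 2, 5, 0}
cl∖int = {1, 6, 3, 5, 0}

int(A) = {2}
cl(A)  = {1, 6, 3, 2, 5, 0}
∂A     = {1, 6, 3, 5, 0}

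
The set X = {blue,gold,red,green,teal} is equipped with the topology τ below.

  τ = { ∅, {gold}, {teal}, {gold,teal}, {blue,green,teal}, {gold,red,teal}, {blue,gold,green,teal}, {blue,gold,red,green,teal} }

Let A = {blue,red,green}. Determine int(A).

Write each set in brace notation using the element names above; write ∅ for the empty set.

opens ⊆ A: ∅; union → int = ∅

∅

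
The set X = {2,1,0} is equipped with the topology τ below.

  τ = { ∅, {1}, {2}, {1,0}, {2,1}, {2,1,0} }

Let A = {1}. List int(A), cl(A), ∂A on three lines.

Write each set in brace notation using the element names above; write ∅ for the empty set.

U open, U⊆A: ∅, {1}. int(A) = ⋃ = {1}
X∖A={2,0}, int(X∖A)={2}, hence cl(A)={1,0}
∂A: remove int from cl → {0}

int(A) = {1}
cl(A)  = {1,0}
∂A     = {0}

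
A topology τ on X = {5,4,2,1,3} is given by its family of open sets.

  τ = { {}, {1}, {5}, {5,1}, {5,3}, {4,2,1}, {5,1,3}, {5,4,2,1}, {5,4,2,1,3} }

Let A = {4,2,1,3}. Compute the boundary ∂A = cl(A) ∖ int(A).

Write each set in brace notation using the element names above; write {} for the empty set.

open subsets of A: {}, {1}, {4,2,1}; so int(A) = {4,2,1}
closure: X∖int(X∖A) = X∖{5} = {4,2,1,3}
∂A = {4,2,1,3} minus {4,2,1} = {3}

{3}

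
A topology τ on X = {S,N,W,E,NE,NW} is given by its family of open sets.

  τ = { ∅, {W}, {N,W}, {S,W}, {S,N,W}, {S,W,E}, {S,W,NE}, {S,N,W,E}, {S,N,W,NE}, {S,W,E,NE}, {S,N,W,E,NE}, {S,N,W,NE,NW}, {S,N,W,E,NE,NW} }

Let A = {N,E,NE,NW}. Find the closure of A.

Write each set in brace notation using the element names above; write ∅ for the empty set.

X∖A={S,W}, int(X∖A)={S,W}, hence cl(A)={N,E,NE,NW}

{N,E,NE,NW}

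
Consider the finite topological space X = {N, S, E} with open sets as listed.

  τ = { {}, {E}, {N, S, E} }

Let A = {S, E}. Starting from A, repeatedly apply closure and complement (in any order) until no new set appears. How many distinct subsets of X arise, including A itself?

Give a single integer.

closure: X∖int(X∖A) = X∖{} = {N, S, E}
Let k=closure and c=complement:
  1. A     = {S, E}
  2. kA    = {N, S, E}
  3. cA    = {N}
  4. ckA   = {}
  5. kcA   = {N, S}
  6. ckcA  = {E}
— saturated at 6

6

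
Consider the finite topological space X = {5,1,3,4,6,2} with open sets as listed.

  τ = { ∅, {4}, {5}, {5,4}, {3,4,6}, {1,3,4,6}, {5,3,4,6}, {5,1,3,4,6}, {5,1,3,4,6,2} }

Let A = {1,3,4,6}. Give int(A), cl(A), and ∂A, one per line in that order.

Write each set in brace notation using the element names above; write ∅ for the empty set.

int(A) = {1,3,4,6}
cl(A)  = {1,3,4,6,2}
∂A     = {2}

interior: largest open inside A is {1,3,4,6} (from ∅, {4}, {3,4,6}, {1,3,4,6})
cl via duality: int({5,2}) = {5}, so X∖{5} = {1,3,4,6,2}
cl∖int = {2}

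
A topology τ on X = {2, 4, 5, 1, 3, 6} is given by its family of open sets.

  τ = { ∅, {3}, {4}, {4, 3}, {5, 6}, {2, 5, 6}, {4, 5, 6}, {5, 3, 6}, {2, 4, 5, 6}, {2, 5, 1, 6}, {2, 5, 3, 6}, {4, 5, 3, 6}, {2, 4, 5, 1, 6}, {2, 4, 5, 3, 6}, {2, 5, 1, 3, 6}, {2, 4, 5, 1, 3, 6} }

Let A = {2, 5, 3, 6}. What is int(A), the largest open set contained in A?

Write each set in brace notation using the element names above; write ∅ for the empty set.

open subsets of A: ∅, {3}, {5, 6}, {2, 5, 6}, {5, 3, 6}, {2, 5, 3, 6}; so int(A) = {2, 5, 3, 6}

{2, 5, 3, 6}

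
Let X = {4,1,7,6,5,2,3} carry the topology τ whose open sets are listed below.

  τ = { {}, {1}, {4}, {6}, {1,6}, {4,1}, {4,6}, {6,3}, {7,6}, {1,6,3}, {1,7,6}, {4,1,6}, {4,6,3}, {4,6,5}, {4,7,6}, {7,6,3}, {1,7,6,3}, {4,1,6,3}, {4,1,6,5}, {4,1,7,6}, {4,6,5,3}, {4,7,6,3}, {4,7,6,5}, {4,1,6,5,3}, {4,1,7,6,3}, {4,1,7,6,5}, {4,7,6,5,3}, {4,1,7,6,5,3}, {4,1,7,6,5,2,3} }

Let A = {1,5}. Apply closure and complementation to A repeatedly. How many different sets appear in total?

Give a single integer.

X∖A={4,7,6,2,3}, int(X∖A)={4,7,6,3}, hence cl(A)={1,5,2}
Orbit (k=closure, c=complement):
  1. A     = {1,5}
  2. kA    = {1,5,2}
  3. cA    = {4,7,6,2,3}
  4. ckA   = {4,7,6,3}
  5. kcA   = {4,7,6,5,2,3}
  6. ckcA  = {1}
  7. kckcA = {1,2}
  8. ckckcA = {4,7,6,5,3}
(closed under both — stop)

8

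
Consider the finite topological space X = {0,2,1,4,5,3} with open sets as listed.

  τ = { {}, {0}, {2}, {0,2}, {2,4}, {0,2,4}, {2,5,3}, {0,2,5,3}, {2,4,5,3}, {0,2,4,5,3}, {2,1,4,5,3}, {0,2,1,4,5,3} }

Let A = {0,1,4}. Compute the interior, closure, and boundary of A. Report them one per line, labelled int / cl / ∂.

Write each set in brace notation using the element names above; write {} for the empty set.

int(A) = {0}
cl(A)  = {0,1,4}
∂A     = {1,4}

open subsets of A: {}, {0}; so int(A) = {0}
closure: X∖int(X∖A) = X∖{2,5,3} = {0,1,4}
∂A = {0,1,4} minus {0} = {1,4}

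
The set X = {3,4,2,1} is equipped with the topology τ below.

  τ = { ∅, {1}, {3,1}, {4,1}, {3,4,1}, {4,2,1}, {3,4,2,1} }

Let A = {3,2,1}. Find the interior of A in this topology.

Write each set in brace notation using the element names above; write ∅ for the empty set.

{3,1}

open subsets of A: ∅, {1}, {3,1}; so int(A) = {3,1}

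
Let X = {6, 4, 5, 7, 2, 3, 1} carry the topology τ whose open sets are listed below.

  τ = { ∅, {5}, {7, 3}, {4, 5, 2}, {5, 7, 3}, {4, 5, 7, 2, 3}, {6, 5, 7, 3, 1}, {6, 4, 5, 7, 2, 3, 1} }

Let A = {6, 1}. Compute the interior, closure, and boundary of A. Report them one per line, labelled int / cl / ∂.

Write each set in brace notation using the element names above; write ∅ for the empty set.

opens ⊆ A: ∅; union → int = ∅
complement {4, 5, 7, 2, 3}; its interior {4, 5, 7, 2, 3}; cl(A) = X∖{4, 5, 7, 2, 3} = {6, 1}
boundary = {6, 1} ∖ ∅ = {6, 1}

int(A) = ∅
cl(A)  = {6, 1}
∂A     = {6, 1}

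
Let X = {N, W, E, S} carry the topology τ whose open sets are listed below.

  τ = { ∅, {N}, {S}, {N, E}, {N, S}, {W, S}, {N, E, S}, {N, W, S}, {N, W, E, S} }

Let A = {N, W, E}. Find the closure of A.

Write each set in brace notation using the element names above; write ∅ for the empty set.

{N, W, E}

cl via duality: int({S}) = {S}, so X∖{S} = {N, W, E}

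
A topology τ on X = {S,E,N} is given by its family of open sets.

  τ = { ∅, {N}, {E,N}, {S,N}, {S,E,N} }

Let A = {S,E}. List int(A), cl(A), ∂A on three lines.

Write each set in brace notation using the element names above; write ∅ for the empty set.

int(A) = ∅
cl(A)  = {S,E}
∂A     = {S,E}

interior: largest open inside A is ∅ (from ∅)
cl via duality: int({N}) = {N}, so X∖{N} = {S,E}
cl∖int = {S,E}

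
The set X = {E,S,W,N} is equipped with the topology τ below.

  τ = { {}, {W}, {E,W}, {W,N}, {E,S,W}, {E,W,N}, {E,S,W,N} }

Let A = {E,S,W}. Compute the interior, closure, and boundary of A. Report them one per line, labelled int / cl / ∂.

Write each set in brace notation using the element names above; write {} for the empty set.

int(A) = {E,S,W}
cl(A)  = {E,S,W,N}
∂A     = {N}

interior: largest open inside A is {E,S,W} (from {}, {W}, {E,W}, {E,S,W})
cl via duality: int({N}) = {}, so X∖{} = {E,S,W,N}
cl∖int = {N}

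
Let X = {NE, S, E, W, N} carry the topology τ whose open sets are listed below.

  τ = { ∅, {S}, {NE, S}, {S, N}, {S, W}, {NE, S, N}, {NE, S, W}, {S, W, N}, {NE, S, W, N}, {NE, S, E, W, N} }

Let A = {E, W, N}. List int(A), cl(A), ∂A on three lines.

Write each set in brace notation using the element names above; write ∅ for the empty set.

int(A) = ∅
cl(A)  = {E, W, N}
∂A     = {E, W, N}

open subsets of A: ∅; so int(A) = ∅
closure: X∖int(X∖A) = X∖{NE, S} = {E, W, N}
∂A = {E, W, N} minus ∅ = {E, W, N}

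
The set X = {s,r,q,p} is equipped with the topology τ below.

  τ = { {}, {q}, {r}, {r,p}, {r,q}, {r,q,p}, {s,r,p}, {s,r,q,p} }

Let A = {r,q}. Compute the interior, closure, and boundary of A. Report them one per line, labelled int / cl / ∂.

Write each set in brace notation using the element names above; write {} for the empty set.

int(A) = {r,q}
cl(A)  = {s,r,q,p}
∂A     = {s,p}

interior: largest open inside A is {r,q} (from {}, {q}, {r}, {r,q})
cl via duality: int({s,p}) = {}, so X∖{} = {s,r,q,p}
cl∖int = {s,p}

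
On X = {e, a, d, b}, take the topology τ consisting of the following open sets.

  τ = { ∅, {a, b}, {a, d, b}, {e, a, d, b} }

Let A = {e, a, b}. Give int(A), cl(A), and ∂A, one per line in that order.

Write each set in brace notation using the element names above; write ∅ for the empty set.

opens ⊆ A: ∅, {a, b}; union → int = {a, b}
complement {d}; its interior ∅; cl(A) = X∖∅ = {e, a, d, b}
boundary = {e, a, d, b} ∖ {a, b} = {e, d}

int(A) = {a, b}
cl(A)  = {e, a, d, b}
∂A     = {e, d}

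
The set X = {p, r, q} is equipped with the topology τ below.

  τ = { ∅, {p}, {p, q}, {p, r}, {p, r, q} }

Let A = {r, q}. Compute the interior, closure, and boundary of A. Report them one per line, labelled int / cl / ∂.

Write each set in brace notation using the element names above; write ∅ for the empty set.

opens ⊆ A: ∅; union → int = ∅
complement {p}; its interior {p}; cl(A) = X∖{p} = {r, q}
boundary = {r, q} ∖ ∅ = {r, q}

int(A) = ∅
cl(A)  = {r, q}
∂A     = {r, q}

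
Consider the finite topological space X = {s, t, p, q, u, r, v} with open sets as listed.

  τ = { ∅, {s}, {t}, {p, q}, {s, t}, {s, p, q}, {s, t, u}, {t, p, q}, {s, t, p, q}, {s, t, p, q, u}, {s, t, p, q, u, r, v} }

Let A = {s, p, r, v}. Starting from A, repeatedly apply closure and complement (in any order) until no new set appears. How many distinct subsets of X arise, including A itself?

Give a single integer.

10

X∖A={t, q, u}, int(X∖A)={t}, hence cl(A)={s, p, q, u, r, v}
Orbit (k=closure, c=complement):
  1. A     = {s, p, r, v}
  2. kA    = {s, p, q, u, r, v}
  3. cA    = {t, q, u}
  4. ckA   = {t}
  5. kcA   = {t, p, q, u, r, v}
  6. kckA  = {t, u, r, v}
  7. ckcA  = {s}
  8. ckckA = {s, p, q}
  9. kckcA = {s, u, r, v}
  10. ckckcA = {t, p, q}
(closed under both — stop)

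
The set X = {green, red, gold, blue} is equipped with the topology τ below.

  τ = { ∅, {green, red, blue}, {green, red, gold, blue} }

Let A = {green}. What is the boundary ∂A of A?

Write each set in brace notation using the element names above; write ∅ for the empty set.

{green, red, gold, blue}

interior: largest open inside A is ∅ (from ∅)
cl via duality: int({red, gold, blue}) = ∅, so X∖∅ = {green, red, gold, blue}
cl∖int = {green, red, gold, blue}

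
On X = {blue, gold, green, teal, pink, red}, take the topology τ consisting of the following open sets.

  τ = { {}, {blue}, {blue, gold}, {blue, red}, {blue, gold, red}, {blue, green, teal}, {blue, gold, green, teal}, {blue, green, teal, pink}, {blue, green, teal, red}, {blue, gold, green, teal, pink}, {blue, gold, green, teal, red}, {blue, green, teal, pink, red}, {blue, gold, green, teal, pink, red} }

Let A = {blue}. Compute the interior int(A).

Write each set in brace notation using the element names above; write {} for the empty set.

{blue}

opens ⊆ A: {}, {blue}; union → int = {blue}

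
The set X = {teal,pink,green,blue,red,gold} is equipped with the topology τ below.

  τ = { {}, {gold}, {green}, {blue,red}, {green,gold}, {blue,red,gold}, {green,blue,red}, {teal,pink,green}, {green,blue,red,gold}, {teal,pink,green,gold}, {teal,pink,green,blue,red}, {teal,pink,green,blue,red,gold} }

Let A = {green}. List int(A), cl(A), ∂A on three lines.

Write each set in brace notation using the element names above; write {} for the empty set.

int(A) = {green}
cl(A)  = {teal,pink,green}
∂A     = {teal,pink}

open subsets of A: {}, {green}; so int(A) = {green}
closure: X∖int(X∖A) = X∖{blue,red,gold} = {teal,pink,green}
∂A = {teal,pink,green} minus {green} = {teal,pink}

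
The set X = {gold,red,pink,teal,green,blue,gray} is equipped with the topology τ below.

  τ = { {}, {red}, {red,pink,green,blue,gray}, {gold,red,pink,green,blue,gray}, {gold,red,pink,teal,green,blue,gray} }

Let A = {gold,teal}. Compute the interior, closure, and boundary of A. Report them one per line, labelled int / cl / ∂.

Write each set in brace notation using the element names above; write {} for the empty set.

int(A) = {}
cl(A)  = {gold,teal}
∂A     = {gold,teal}

opens ⊆ A: {}; union → int = {}
complement {red,pink,green,blue,gray}; its interior {red,pink,green,blue,gray}; cl(A) = X∖{red,pink,green,blue,gray} = {gold,teal}
boundary = {gold,teal} ∖ {} = {gold,teal}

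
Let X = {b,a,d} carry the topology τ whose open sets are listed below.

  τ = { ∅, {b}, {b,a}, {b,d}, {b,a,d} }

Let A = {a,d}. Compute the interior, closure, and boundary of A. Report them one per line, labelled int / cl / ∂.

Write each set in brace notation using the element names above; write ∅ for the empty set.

U open, U⊆A: ∅. int(A) = ⋃ = ∅
X∖A={b}, int(X∖A)={b}, hence cl(A)={a,d}
∂A: remove int from cl → {a,d}

int(A) = ∅
cl(A)  = {a,d}
∂A     = {a,d}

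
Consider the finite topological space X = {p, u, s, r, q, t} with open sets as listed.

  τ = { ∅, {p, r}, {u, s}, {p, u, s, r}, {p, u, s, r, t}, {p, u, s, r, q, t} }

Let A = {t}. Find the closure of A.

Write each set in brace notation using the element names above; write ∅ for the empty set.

{q, t}

closure: X∖int(X∖A) = X∖{p, u, s, r} = {q, t}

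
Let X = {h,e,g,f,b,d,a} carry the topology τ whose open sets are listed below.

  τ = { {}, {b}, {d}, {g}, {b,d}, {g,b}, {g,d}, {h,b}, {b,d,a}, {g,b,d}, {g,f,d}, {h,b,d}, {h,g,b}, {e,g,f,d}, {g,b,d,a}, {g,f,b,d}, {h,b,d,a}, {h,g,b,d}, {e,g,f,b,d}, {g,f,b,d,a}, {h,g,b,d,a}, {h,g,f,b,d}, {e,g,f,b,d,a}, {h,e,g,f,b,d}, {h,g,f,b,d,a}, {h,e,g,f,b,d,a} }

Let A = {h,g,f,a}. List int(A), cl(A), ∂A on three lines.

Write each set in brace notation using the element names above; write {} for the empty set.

int(A) = {g}
cl(A)  = {h,e,g,f,a}
∂A     = {h,e,f,a}

U open, U⊆A: {}, {g}. int(A) = ⋃ = {g}
X∖A={e,b,d}, int(X∖A)={b,d}, hence cl(A)={h,e,g,f,a}
∂A: remove int from cl → {h,e,f,a}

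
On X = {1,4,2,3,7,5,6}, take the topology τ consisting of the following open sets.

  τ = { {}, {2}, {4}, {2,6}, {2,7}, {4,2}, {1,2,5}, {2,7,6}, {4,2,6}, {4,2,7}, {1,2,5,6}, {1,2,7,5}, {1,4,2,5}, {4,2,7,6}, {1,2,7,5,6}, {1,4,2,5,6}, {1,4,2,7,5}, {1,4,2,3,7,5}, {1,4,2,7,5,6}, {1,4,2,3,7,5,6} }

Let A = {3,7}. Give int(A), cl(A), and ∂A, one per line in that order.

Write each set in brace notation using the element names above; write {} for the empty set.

U open, U⊆A: {}. int(A) = ⋃ = {}
X∖A={1,4,2,5,6}, int(X∖A)={1,4,2,5,6}, hence cl(A)={3,7}
∂A: remove int from cl → {3,7}

int(A) = {}
cl(A)  = {3,7}
∂A     = {3,7}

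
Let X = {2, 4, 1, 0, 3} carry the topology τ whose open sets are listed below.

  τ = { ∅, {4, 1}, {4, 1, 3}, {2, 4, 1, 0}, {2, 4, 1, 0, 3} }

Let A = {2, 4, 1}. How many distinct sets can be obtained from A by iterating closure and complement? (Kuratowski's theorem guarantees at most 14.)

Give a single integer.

closure: X∖int(X∖A) = X∖∅ = {2, 4, 1, 0, 3}
Let k=closure and c=complement:
  1. A     = {2, 4, 1}
  2. kA    = {2, 4, 1, 0, 3}
  3. cA    = {0, 3}
  4. ckA   = ∅
  5. kcA   = {2, 0, 3}
  6. ckcA  = {4, 1}
— saturated at 6

6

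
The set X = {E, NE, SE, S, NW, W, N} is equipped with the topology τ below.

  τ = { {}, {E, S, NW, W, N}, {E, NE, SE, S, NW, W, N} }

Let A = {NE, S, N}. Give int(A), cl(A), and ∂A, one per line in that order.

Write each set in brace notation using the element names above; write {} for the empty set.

interior: largest open inside A is {} (from {})
cl via duality: int({E, SE, NW, W}) = {}, so X∖{} = {E, NE, SE, S, NW, W, N}
cl∖int = {E, NE, SE, S, NW, W, N}

int(A) = {}
cl(A)  = {E, NE, SE, S, NW, W, N}
∂A     = {E, NE, SE, S, NW, W, N}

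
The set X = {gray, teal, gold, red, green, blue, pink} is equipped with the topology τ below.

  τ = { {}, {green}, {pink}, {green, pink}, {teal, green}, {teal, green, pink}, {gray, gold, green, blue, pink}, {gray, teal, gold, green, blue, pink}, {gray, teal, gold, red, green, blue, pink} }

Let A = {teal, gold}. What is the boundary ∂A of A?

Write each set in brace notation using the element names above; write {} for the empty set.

opens ⊆ A: {}; union → int = {}
complement {gray, red, green, blue, pink}; its interior {green, pink}; cl(A) = X∖{green, pink} = {gray, teal, gold, red, blue}
boundary = {gray, teal, gold, red, blue} ∖ {} = {gray, teal, gold, red, blue}

{gray, teal, gold, red, blue}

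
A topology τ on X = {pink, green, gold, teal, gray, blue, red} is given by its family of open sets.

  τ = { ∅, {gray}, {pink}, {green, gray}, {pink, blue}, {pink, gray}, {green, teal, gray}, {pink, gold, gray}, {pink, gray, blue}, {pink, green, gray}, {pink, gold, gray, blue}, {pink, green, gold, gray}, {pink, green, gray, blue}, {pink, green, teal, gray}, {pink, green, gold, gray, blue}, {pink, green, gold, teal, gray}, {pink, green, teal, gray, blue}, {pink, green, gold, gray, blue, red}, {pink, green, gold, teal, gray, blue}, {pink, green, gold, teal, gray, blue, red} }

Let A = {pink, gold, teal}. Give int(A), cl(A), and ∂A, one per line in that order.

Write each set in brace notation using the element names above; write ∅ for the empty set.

opens ⊆ A: ∅, {pink}; union → int = {pink}
complement {green, gray, blue, red}; its interior {green, gray}; cl(A) = X∖{green, gray} = {pink, gold, teal, blue, red}
boundary = {pink, gold, teal, blue, red} ∖ {pink} = {gold, teal, blue, red}

int(A) = {pink}
cl(A)  = {pink, gold, teal, blue, red}
∂A     = {gold, teal, blue, red}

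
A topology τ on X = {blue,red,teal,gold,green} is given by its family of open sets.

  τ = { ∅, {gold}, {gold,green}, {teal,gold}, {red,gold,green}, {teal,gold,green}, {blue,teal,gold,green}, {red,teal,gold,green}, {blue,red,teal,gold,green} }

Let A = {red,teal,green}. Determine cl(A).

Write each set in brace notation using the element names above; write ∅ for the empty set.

{blue,red,teal,green}

cl via duality: int({blue,gold}) = {gold}, so X∖{gold} = {blue,red,teal,green}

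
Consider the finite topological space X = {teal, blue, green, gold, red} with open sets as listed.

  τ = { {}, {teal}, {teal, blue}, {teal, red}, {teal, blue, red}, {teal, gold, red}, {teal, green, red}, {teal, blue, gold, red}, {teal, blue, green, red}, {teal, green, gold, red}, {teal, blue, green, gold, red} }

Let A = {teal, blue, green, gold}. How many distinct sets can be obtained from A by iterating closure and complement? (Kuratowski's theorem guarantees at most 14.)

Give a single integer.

complement {red}; its interior {}; cl(A) = X∖{} = {teal, blue, green, gold, red}
With k = closure, c = complement:
  1. A     = {teal, blue, green, gold}
  2. kA    = {teal, blue, green, gold, red}
  3. cA    = {red}
  4. ckA   = {}
  5. kcA   = {green, gold, red}
  6. ckcA  = {teal, blue}
k, c of each give nothing new

6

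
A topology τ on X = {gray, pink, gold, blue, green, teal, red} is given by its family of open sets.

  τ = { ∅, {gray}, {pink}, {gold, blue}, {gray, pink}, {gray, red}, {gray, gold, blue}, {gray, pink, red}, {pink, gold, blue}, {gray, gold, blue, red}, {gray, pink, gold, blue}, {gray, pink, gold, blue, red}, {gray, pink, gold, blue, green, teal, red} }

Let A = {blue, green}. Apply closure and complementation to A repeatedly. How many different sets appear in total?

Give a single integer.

8

complement {gray, pink, gold, teal, red}; its interior {gray, pink, red}; cl(A) = X∖{gray, pink, red} = {gold, blue, green, teal}
With k = closure, c = complement:
  1. A     = {blue, green}
  2. kA    = {gold, blue, green, teal}
  3. cA    = {gray, pink, gold, teal, red}
  4. ckA   = {gray, pink, red}
  5. kcA   = {gray, pink, gold, blue, green, teal, red}
  6. kckA  = {gray, pink, green, teal, red}
  7. ckcA  = ∅
  8. ckckA = {gold, blue}
k, c of each give nothing new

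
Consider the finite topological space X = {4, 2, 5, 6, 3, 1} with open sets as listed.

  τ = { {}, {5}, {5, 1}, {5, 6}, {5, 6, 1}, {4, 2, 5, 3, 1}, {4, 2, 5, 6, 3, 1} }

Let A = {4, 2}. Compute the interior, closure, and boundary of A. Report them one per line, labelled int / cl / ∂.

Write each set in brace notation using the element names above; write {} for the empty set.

int(A) = {}
cl(A)  = {4, 2, 3}
∂A     = {4, 2, 3}

interior: largest open inside A is {} (from {})
cl via duality: int({5, 6, 3, 1}) = {5, 6, 1}, so X∖{5, 6, 1} = {4, 2, 3}
cl∖int = {4, 2, 3}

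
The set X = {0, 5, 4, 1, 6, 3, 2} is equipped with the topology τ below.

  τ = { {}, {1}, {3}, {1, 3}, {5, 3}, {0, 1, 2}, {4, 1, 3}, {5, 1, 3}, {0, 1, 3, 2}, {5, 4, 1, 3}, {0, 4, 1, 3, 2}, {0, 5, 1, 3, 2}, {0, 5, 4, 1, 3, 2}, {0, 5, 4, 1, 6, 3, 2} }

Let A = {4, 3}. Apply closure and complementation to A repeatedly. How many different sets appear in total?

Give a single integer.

X∖A={0, 5, 1, 6, 2}, int(X∖A)={0, 1, 2}, hence cl(A)={5, 4, 6, 3}
Orbit (k=closure, c=complement):
  1. A     = {4, 3}
  2. kA    = {5, 4, 6, 3}
  3. cA    = {0, 5, 1, 6, 2}
  4. ckA   = {0, 1, 2}
  5. kcA   = {0, 5, 4, 1, 6, 2}
  6. kckA  = {0, 4, 1, 6, 2}
  7. ckcA  = {3}
  8. ckckA = {5, 3}
(closed under both — stop)

8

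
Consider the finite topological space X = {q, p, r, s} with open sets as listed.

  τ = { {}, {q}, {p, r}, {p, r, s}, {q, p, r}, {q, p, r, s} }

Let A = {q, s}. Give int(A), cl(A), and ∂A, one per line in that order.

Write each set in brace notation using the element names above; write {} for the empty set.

int(A) = {q}
cl(A)  = {q, s}
∂A     = {s}

opens ⊆ A: {}, {q}; union → int = {q}
complement {p, r}; its interior {p, r}; cl(A) = X∖{p, r} = {q, s}
boundary = {q, s} ∖ {q} = {s}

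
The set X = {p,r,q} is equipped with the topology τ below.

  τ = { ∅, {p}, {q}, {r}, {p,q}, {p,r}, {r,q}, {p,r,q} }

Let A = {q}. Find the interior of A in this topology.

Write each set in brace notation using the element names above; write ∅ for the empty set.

{q}

interior: largest open inside A is {q} (from ∅, {q})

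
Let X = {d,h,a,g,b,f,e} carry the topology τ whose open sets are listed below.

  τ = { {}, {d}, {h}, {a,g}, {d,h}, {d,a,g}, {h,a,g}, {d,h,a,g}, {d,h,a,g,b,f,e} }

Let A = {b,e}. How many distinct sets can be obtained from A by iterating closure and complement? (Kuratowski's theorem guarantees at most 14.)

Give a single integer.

6

cl via duality: int({d,h,a,g,f}) = {d,h,a,g}, so X∖{d,h,a,g} = {b,f,e}
Write k for closure, c for complement:
  1. A     = {b,e}
  2. kA    = {b,f,e}
  3. cA    = {d,h,a,g,f}
  4. ckA   = {d,h,a,g}
  5. kcA   = {d,h,a,g,b,f,e}
  6. ckcA  = {}
applying k or c yields no new set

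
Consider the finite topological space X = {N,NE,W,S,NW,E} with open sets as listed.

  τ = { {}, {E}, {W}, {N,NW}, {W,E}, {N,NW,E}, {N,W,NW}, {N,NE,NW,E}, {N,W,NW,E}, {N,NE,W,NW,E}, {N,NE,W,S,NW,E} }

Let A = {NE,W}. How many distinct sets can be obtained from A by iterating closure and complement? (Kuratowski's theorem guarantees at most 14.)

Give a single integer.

complement {N,S,NW,E}; its interior {N,NW,E}; cl(A) = X∖{N,NW,E} = {NE,W,S}
With k = closure, c = complement:
  1. A     = {NE,W}
  2. kA    = {NE,W,S}
  3. cA    = {N,S,NW,E}
  4. ckA   = {N,NW,E}
  5. kcA   = {N,NE,S,NW,E}
  6. ckcA  = {W}
  7. kckcA = {W,S}
  8. ckckcA = {N,NE,NW,E}
k, c of each give nothing new

8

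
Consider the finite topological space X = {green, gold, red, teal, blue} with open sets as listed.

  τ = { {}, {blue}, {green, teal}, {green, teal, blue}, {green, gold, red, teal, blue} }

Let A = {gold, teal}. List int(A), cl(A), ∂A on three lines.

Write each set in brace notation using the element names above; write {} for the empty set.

open subsets of A: {}; so int(A) = {}
closure: X∖int(X∖A) = X∖{blue} = {green, gold, red, teal}
∂A = {green, gold, red, teal} minus {} = {green, gold, red, teal}

int(A) = {}
cl(A)  = {green, gold, red, teal}
∂A     = {green, gold, red, teal}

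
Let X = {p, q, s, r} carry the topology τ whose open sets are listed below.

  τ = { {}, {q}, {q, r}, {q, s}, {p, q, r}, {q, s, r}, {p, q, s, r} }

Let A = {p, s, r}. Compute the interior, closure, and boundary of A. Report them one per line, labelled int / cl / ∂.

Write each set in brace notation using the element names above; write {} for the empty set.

int(A) = {}
cl(A)  = {p, s, r}
∂A     = {p, s, r}

U open, U⊆A: {}. int(A) = ⋃ = {}
X∖A={q}, int(X∖A)={q}, hence cl(A)={p, s, r}
∂A: remove int from cl → {p, s, r}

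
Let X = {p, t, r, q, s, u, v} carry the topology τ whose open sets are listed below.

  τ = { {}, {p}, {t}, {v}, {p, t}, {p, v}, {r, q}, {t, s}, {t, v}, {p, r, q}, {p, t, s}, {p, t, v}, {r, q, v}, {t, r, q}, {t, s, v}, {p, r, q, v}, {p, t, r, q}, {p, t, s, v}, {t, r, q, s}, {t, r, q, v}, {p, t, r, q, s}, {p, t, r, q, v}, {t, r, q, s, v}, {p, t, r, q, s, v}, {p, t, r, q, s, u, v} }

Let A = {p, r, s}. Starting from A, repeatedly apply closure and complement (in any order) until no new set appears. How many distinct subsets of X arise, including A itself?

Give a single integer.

12

X∖A={t, q, u, v}, int(X∖A)={t, v}, hence cl(A)={p, r, q, s, u}
Orbit (k=closure, c=complement):
  1. A     = {p, r, s}
  2. kA    = {p, r, q, s, u}
  3. cA    = {t, q, u, v}
  4. ckA   = {t, v}
  5. kcA   = {t, r, q, s, u, v}
  6. kckA  = {t, s, u, v}
  7. ckcA  = {p}
  8. ckckA = {p, r, q}
  9. kckcA = {p, u}
  10. kckckA = {p, r, q, u}
  11. ckckcA = {t, r, q, s, v}
  12. ckckckA = {t, s, v}
(closed under both — stop)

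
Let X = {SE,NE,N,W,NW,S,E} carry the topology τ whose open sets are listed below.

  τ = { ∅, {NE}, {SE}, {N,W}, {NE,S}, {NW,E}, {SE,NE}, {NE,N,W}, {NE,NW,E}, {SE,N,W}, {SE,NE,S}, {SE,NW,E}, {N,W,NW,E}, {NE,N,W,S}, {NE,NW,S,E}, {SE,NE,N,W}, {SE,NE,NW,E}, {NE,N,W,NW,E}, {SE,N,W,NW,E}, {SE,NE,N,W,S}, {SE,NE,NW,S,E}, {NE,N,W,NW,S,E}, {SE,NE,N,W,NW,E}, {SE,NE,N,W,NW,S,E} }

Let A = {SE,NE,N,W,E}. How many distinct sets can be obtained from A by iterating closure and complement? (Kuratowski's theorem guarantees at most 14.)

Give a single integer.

complement {NW,S}; its interior ∅; cl(A) = X∖∅ = {SE,NE,N,W,NW,S,E}
With k = closure, c = complement:
  1. A     = {SE,NE,N,W,E}
  2. kA    = {SE,NE,N,W,NW,S,E}
  3. cA    = {NW,S}
  4. ckA   = ∅
  5. kcA   = {NW,S,E}
  6. ckcA  = {SE,NE,N,W}
  7. kckcA = {SE,NE,N,W,S}
  8. ckckcA = {NW,E}
k, c of each give nothing new

8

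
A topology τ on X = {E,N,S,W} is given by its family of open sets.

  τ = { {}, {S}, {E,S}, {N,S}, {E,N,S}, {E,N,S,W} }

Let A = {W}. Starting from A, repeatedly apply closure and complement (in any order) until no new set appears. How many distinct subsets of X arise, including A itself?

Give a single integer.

4

X∖A={E,N,S}, int(X∖A)={E,N,S}, hence cl(A)={W}
Orbit (k=closure, c=complement):
  1. A     = {W}
  2. cA    = {E,N,S}
  3. kcA   = {E,N,S,W}
  4. ckcA  = {}
(closed under both — stop)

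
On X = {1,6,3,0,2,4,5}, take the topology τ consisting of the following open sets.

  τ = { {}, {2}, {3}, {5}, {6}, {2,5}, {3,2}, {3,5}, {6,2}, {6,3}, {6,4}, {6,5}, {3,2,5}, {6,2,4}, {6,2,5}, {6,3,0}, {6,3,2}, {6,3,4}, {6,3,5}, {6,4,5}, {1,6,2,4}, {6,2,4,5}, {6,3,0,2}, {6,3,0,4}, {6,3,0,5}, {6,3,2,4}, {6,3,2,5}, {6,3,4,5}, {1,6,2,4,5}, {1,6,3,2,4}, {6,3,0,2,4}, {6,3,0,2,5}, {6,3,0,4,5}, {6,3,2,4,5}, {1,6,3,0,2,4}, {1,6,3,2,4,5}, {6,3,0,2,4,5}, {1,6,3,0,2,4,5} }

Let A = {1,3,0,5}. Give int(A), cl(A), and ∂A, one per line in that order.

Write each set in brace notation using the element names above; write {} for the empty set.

int(A) = {3,5}
cl(A)  = {1,3,0,5}
∂A     = {1,0}

U open, U⊆A: {}, {5}, {3}, {3,5}. int(A) = ⋃ = {3,5}
X∖A={6,2,4}, int(X∖A)={6,2,4}, hence cl(A)={1,3,0,5}
∂A: remove int from cl → {1,0}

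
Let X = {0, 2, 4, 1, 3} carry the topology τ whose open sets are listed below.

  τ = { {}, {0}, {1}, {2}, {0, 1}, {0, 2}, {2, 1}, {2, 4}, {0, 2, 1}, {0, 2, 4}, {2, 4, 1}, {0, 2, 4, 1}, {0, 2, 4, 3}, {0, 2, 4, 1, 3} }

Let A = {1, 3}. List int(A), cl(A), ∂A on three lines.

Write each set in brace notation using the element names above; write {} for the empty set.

int(A) = {1}
cl(A)  = {1, 3}
∂A     = {3}

interior: largest open inside A is {1} (from {}, {1})
cl via duality: int({0, 2, 4}) = {0, 2, 4}, so X∖{0, 2, 4} = {1, 3}
cl∖int = {3}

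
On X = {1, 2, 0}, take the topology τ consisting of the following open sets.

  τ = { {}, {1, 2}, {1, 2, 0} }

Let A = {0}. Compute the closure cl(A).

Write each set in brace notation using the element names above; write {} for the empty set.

closure: X∖int(X∖A) = X∖{1, 2} = {0}

{0}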